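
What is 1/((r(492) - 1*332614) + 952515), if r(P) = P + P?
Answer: 1/620885 ≈ 1.6106e-6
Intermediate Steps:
r(P) = 2*P
1/((r(492) - 1*332614) + 952515) = 1/((2*492 - 1*332614) + 952515) = 1/((984 - 332614) + 952515) = 1/(-331630 + 952515) = 1/620885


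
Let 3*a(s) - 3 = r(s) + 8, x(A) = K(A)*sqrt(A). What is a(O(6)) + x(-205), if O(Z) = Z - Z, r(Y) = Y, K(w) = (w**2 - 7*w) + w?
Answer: 11/3 + 43255*I*sqrt(205) ≈ 3.6667 + 6.1932e+5*I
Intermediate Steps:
K(w) = w**2 - 6*w
O(Z) = 0
x(A) = A**(3/2)*(-6 + A) (x(A) = (A*(-6 + A))*sqrt(A) = A**(3/2)*(-6 + A))
a(s) = 11/3 + s/3 (a(s) = 1 + (s + 8)/3 = 1 + (8 + s)/3 = 1 + (8/3 + s/3) = 11/3 + s/3)
a(O(6)) + x(-205) = (11/3 + (1/3)*0) + (-205)**(3/2)*(-6 - 205) = (11/3 + 0) - 205*I*sqrt(205)*(-211) = 11/3 + 43255*I*sqrt(205)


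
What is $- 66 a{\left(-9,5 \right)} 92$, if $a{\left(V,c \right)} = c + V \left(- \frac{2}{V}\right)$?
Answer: $-18216$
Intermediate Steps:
$a{\left(V,c \right)} = -2 + c$ ($a{\left(V,c \right)} = c - 2 = -2 + c$)
$- 66 a{\left(-9,5 \right)} 92 = - 66 \left(-2 + 5\right) 92 = \left(-66\right) 3 \cdot 92 = \left(-198\right) 92 = -18216$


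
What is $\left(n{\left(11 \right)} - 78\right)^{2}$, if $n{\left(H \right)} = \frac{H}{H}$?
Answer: $5929$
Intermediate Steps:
$n{\left(H \right)} = 1$
$\left(n{\left(11 \right)} - 78\right)^{2} = \left(1 - 78\right)^{2} = \left(-77\right)^{2} = 5929$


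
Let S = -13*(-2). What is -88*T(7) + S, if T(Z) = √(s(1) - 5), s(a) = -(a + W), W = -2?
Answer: 26 - 176*I ≈ 26.0 - 176.0*I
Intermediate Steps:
s(a) = 2 - a (s(a) = -(a - 2) = -(-2 + a) = 2 - a)
S = 26
T(Z) = 2*I (T(Z) = √((2 - 1*1) - 5) = √((2 - 1) - 5) = √(1 - 5) = √(-4) = 2*I)
-88*T(7) + S = -176*I + 26 = 26 - 176*I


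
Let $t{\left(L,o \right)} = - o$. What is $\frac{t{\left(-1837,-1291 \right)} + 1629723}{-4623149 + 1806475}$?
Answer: $- \frac{116501}{201191} \approx -0.57906$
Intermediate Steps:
$\frac{t{\left(-1837,-1291 \right)} + 1629723}{-4623149 + 1806475} = \frac{\left(-1\right) \left(-1291\right) + 1629723}{-4623149 + 1806475} = \frac{1291 + 1629723}{-2816674} = 1631014 \left(- \frac{1}{2816674}\right) = - \frac{116501}{201191}$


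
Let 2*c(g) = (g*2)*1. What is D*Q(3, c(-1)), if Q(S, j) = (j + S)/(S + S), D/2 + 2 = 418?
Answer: 832/3 ≈ 277.33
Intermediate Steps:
c(g) = g (c(g) = ((g*2)*1)/2 = ((2*g)*1)/2 = (2*g)/2 = g)
D = 832 (D = -4 + 2*418 = -4 + 836 = 832)
Q(S, j) = (S + j)/(2*S) (Q(S, j) = (S + j)/((2*S)) = (S + j)*(1/(2*S)) = (S + j)/(2*S))
D*Q(3, c(-1)) = 832*((½)*(3 - 1)/3) = 832*((½)*(⅓)*2) = 832*(⅓) = 832/3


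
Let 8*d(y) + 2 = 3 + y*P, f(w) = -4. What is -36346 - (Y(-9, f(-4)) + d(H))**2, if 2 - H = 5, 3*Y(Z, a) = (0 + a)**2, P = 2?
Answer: -20948065/576 ≈ -36368.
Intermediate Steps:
Y(Z, a) = a**2/3 (Y(Z, a) = (0 + a)**2/3 = a**2/3)
H = -3 (H = 2 - 1*5 = 2 - 5 = -3)
d(y) = 1/8 + y/4 (d(y) = -1/4 + (3 + y*2)/8 = -1/4 + (3 + 2*y)/8 = -1/4 + (3/8 + y/4) = 1/8 + y/4)
-36346 - (Y(-9, f(-4)) + d(H))**2 = -36346 - ((1/3)*(-4)**2 + (1/8 + (1/4)*(-3)))**2 = -36346 - ((1/3)*16 + (1/8 - 3/4))**2 = -36346 - (16/3 - 5/8)**2 = -36346 - (113/24)**2 = -36346 - 1*12769/576 = -36346 - 12769/576 = -20948065/576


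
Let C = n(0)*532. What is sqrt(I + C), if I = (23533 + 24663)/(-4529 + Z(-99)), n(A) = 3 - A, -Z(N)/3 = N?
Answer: sqrt(3353038)/46 ≈ 39.807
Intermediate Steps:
Z(N) = -3*N
I = -12049/1058 (I = (23533 + 24663)/(-4529 - 3*(-99)) = 48196/(-4529 + 297) = 48196/(-4232) = 48196*(-1/4232) = -12049/1058 ≈ -11.388)
C = 1596 (C = (3 - 1*0)*532 = (3 + 0)*532 = 3*532 = 1596)
sqrt(I + C) = sqrt(-12049/1058 + 1596) = sqrt(1676519/1058) = sqrt(3353038)/46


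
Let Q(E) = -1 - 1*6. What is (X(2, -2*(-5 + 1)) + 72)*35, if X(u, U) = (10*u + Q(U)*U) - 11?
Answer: 875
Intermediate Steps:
Q(E) = -7 (Q(E) = -1 - 6 = -7)
X(u, U) = -11 - 7*U + 10*u (X(u, U) = (10*u - 7*U) - 11 = (-7*U + 10*u) - 11 = -11 - 7*U + 10*u)
(X(2, -2*(-5 + 1)) + 72)*35 = ((-11 - (-14)*(-5 + 1) + 10*2) + 72)*35 = ((-11 - (-14)*(-4) + 20) + 72)*35 = ((-11 - 7*8 + 20) + 72)*35 = ((-11 - 56 + 20) + 72)*35 = (-47 + 72)*35 = 25*35 = 875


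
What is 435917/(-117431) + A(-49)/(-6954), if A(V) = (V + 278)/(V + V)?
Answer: -297047056465/80028287052 ≈ -3.7118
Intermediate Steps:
A(V) = (278 + V)/(2*V) (A(V) = (278 + V)/((2*V)) = (278 + V)*(1/(2*V)) = (278 + V)/(2*V))
435917/(-117431) + A(-49)/(-6954) = 435917/(-117431) + ((½)*(278 - 49)/(-49))/(-6954) = 435917*(-1/117431) + ((½)*(-1/49)*229)*(-1/6954) = -435917/117431 - 229/98*(-1/6954) = -435917/117431 + 229/681492 = -297047056465/80028287052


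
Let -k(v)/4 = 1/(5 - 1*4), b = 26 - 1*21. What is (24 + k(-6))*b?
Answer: 100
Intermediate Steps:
b = 5 (b = 26 - 21 = 5)
k(v) = -4 (k(v) = -4/(5 - 1*4) = -4/(5 - 4) = -4/1 = -4*1 = -4)
(24 + k(-6))*b = (24 - 4)*5 = 20*5 = 100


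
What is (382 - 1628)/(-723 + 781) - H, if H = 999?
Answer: -29594/29 ≈ -1020.5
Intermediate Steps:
(382 - 1628)/(-723 + 781) - H = (382 - 1628)/(-723 + 781) - 1*999 = -1246/58 - 999 = -1246*1/58 - 999 = -623/29 - 999 = -29594/29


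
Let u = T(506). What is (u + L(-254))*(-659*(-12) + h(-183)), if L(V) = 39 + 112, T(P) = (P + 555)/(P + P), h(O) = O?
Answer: 1188668925/1012 ≈ 1.1746e+6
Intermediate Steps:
T(P) = (555 + P)/(2*P) (T(P) = (555 + P)/((2*P)) = (555 + P)*(1/(2*P)) = (555 + P)/(2*P))
L(V) = 151
u = 1061/1012 (u = (½)*(555 + 506)/506 = (½)*(1/506)*1061 = 1061/1012 ≈ 1.0484)
(u + L(-254))*(-659*(-12) + h(-183)) = (1061/1012 + 151)*(-659*(-12) - 183) = 153873*(7908 - 183)/1012 = (153873/1012)*7725 = 1188668925/1012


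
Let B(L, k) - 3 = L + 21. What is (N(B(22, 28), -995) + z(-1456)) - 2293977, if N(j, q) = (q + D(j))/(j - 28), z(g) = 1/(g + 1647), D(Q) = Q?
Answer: -7886874167/3438 ≈ -2.2940e+6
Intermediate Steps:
z(g) = 1/(1647 + g)
B(L, k) = 24 + L (B(L, k) = 3 + (L + 21) = 3 + (21 + L) = 24 + L)
N(j, q) = (j + q)/(-28 + j) (N(j, q) = (q + j)/(j - 28) = (j + q)/(-28 + j))
(N(B(22, 28), -995) + z(-1456)) - 2293977 = (((24 + 22) - 995)/(-28 + (24 + 22)) + 1/(1647 - 1456)) - 2293977 = ((46 - 995)/(-28 + 46) + 1/191) - 2293977 = (-949/18 + 1/191) - 2293977 = -181241/3438 - 2293977 = -7886874167/3438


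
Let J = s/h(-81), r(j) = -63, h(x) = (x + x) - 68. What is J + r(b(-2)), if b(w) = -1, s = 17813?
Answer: -32303/230 ≈ -140.45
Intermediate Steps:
h(x) = -68 + 2*x (h(x) = 2*x - 68 = -68 + 2*x)
J = -17813/230 (J = 17813/(-68 + 2*(-81)) = 17813/(-68 - 162) = 17813/(-230) = 17813*(-1/230) = -17813/230 ≈ -77.448)
J + r(b(-2)) = -17813/230 - 63 = -32303/230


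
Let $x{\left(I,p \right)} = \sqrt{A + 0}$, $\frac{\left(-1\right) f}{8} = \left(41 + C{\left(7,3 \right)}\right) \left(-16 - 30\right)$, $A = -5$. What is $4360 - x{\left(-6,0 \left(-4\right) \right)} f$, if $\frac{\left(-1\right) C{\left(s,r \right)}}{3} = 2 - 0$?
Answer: $4360 - 12880 i \sqrt{5} \approx 4360.0 - 28801.0 i$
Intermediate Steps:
$C{\left(s,r \right)} = -6$ ($C{\left(s,r \right)} = - 3 \left(2 - 0\right) = - 3 \left(2 + 0\right) = \left(-3\right) 2 = -6$)
$f = 12880$ ($f = - 8 \left(41 - 6\right) \left(-16 - 30\right) = - 8 \cdot 35 \left(-46\right) = \left(-8\right) \left(-1610\right) = 12880$)
$x{\left(I,p \right)} = i \sqrt{5}$ ($x{\left(I,p \right)} = \sqrt{-5 + 0} = \sqrt{-5} = i \sqrt{5}$)
$4360 - x{\left(-6,0 \left(-4\right) \right)} f = 4360 - i \sqrt{5} \cdot 12880 = 4360 - 12880 i \sqrt{5}$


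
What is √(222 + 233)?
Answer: √455 ≈ 21.331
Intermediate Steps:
√(222 + 233) = √455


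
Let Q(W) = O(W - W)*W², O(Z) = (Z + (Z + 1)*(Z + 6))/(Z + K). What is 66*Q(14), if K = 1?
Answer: 77616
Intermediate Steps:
O(Z) = (Z + (1 + Z)*(6 + Z))/(1 + Z) (O(Z) = (Z + (Z + 1)*(Z + 6))/(Z + 1) = (Z + (1 + Z)*(6 + Z))/(1 + Z))
Q(W) = 6*W² (Q(W) = ((6 + (W - W)² + 8*(W - W))/(1 + (W - W)))*W² = ((6 + 0² + 8*0)/(1 + 0))*W² = ((6 + 0 + 0)/1)*W² = (1*6)*W² = 6*W²)
66*Q(14) = 66*(6*14²) = 66*(6*196) = 66*1176 = 77616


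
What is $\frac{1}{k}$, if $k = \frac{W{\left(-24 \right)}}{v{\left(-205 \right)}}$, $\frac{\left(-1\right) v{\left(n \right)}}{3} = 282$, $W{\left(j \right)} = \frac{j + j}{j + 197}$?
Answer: $\frac{24393}{8} \approx 3049.1$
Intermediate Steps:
$W{\left(j \right)} = \frac{2 j}{197 + j}$
$v{\left(n \right)} = -846$ ($v{\left(n \right)} = \left(-3\right) 282 = -846$)
$k = \frac{8}{24393}$ ($k = \frac{2 \left(-24\right) \frac{1}{197 - 24}}{-846} = 2 \left(-24\right) \frac{1}{173} \left(- \frac{1}{846}\right) = \left(- \frac{48}{173}\right) \left(- \frac{1}{846}\right) = \frac{8}{24393} \approx 0.00032796$)
$\frac{1}{k} = \frac{1}{\frac{8}{24393}} = \frac{24393}{8}$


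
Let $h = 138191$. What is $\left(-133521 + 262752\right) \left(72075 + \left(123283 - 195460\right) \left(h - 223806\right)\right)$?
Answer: $798583730839830$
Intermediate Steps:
$\left(-133521 + 262752\right) \left(72075 + \left(123283 - 195460\right) \left(h - 223806\right)\right) = \left(-133521 + 262752\right) \left(72075 + \left(123283 - 195460\right) \left(138191 - 223806\right)\right) = 129231 \left(72075 - -6179433855\right) = 129231 \left(72075 + 6179433855\right) = 129231 \cdot 6179505930 = 798583730839830$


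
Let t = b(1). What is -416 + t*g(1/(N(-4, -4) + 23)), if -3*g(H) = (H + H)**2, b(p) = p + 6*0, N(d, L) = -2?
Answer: -550372/1323 ≈ -416.00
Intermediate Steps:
b(p) = p (b(p) = p + 0 = p)
g(H) = -4*H**2/3 (g(H) = -(H + H)**2/3 = -4*H**2/3)
t = 1
-416 + t*g(1/(N(-4, -4) + 23)) = -416 + 1*(-4/(3*(-2 + 23)**2)) = -416 + 1*(-4*(1/21)**2/3) = -416 + 1*(-4/3*1/441) = -416 + 1*(-4/1323) = -416 - 4/1323 = -550372/1323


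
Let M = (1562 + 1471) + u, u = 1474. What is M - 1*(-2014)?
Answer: 6521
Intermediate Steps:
M = 4507 (M = (1562 + 1471) + 1474 = 3033 + 1474 = 4507)
M - 1*(-2014) = 4507 - 1*(-2014) = 4507 + 2014 = 6521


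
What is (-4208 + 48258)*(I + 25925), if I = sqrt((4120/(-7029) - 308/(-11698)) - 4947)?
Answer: 1141996250 + 44050*I*sqrt(929177903150021569)/13704207 ≈ 1.142e+9 + 3.0984e+6*I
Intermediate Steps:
I = I*sqrt(929177903150021569)/13704207 (I = sqrt((4120*(-1/7029) - 308*(-1/11698)) - 4947) = sqrt((-4120/7029 + 154/5849) - 4947) = sqrt(-23015414/41112621 - 4947) = sqrt(-203407151501/41112621) = I*sqrt(929177903150021569)/13704207 ≈ 70.339*I)
(-4208 + 48258)*(I + 25925) = (-4208 + 48258)*(I*sqrt(929177903150021569)/13704207 + 25925) = 44050*(25925 + I*sqrt(929177903150021569)/13704207) = 1141996250 + 44050*I*sqrt(929177903150021569)/13704207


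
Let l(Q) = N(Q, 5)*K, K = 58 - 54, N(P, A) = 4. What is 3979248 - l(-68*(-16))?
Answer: 3979232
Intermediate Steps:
K = 4
l(Q) = 16 (l(Q) = 4*4 = 16)
3979248 - l(-68*(-16)) = 3979248 - 1*16 = 3979248 - 16 = 3979232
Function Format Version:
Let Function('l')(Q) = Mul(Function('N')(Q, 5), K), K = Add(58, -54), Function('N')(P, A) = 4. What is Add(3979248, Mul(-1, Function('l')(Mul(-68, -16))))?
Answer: 3979232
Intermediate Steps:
K = 4
Function('l')(Q) = 16 (Function('l')(Q) = Mul(4, 4) = 16)
Add(3979248, Mul(-1, Function('l')(Mul(-68, -16)))) = Add(3979248, Mul(-1, 16)) = Add(3979248, -16) = 3979232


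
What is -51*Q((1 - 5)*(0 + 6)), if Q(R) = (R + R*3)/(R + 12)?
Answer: -408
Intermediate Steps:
Q(R) = 4*R/(12 + R) (Q(R) = (R + 3*R)/(12 + R) = (4*R)/(12 + R) = 4*R/(12 + R))
-51*Q((1 - 5)*(0 + 6)) = -204*(1 - 5)*(0 + 6)/(12 + (1 - 5)*(0 + 6)) = -204*(-4*6)/(12 - 4*6) = -204*(-24)/(12 - 24) = -204*(-24)/(-12) = -204*(-24)*(-1)/12 = -51*8 = -408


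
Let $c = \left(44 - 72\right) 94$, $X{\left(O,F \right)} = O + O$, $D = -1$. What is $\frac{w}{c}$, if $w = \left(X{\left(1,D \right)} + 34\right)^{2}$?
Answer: $- \frac{162}{329} \approx -0.4924$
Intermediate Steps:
$X{\left(O,F \right)} = 2 O$
$c = -2632$ ($c = \left(-28\right) 94 = -2632$)
$w = 1296$ ($w = \left(2 \cdot 1 + 34\right)^{2} = \left(2 + 34\right)^{2} = 36^{2} = 1296$)
$\frac{w}{c} = \frac{1296}{-2632} = 1296 \left(- \frac{1}{2632}\right) = - \frac{162}{329}$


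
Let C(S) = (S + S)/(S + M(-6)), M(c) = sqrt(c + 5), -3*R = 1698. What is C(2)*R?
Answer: -4528/5 + 2264*I/5 ≈ -905.6 + 452.8*I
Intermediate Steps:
R = -566 (R = -1/3*1698 = -566)
M(c) = sqrt(5 + c)
C(S) = 2*S/(I + S) (C(S) = (S + S)/(S + sqrt(5 - 6)) = (2*S)/(S + sqrt(-1)) = (2*S)/(S + I) = (2*S)/(I + S) = 2*S/(I + S))
C(2)*R = (2*2/(I + 2))*(-566) = (2*2/(2 + I))*(-566) = (2*2*((2 - I)/5))*(-566) = (8/5 - 4*I/5)*(-566) = -4528/5 + 2264*I/5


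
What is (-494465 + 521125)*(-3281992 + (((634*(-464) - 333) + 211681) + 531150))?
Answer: -75545642200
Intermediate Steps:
(-494465 + 521125)*(-3281992 + (((634*(-464) - 333) + 211681) + 531150)) = 26660*(-3281992 + (((-294176 - 333) + 211681) + 531150)) = 26660*(-3281992 + ((-294509 + 211681) + 531150)) = 26660*(-3281992 + (-82828 + 531150)) = 26660*(-3281992 + 448322) = 26660*(-2833670) = -75545642200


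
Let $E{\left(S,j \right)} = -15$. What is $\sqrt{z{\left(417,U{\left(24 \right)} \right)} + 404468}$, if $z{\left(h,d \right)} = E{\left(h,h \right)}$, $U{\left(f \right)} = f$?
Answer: $\sqrt{404453} \approx 635.97$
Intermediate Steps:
$z{\left(h,d \right)} = -15$
$\sqrt{z{\left(417,U{\left(24 \right)} \right)} + 404468} = \sqrt{-15 + 404468} = \sqrt{404453}$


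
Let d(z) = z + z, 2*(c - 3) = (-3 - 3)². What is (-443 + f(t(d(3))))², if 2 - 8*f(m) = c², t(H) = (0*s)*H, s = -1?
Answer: 15864289/64 ≈ 2.4788e+5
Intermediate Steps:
c = 21 (c = 3 + (-3 - 3)²/2 = 3 + (½)*(-6)² = 3 + (½)*36 = 3 + 18 = 21)
d(z) = 2*z
t(H) = 0 (t(H) = (0*(-1))*H = 0*H = 0)
f(m) = -439/8 (f(m) = ¼ - ⅛*21² = ¼ - ⅛*441 = ¼ - 441/8 = -439/8)
(-443 + f(t(d(3))))² = (-443 - 439/8)² = (-3983/8)² = 15864289/64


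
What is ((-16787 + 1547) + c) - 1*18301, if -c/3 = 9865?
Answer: -63136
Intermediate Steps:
c = -29595 (c = -3*9865 = -29595)
((-16787 + 1547) + c) - 1*18301 = ((-16787 + 1547) - 29595) - 1*18301 = (-15240 - 29595) - 18301 = -44835 - 18301 = -63136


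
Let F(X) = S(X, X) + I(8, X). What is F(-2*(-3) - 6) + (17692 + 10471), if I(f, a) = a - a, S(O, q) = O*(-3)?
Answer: 28163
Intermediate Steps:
S(O, q) = -3*O
I(f, a) = 0
F(X) = -3*X (F(X) = -3*X + 0 = -3*X)
F(-2*(-3) - 6) + (17692 + 10471) = -3*(-2*(-3) - 6) + (17692 + 10471) = -3*(6 - 6) + 28163 = -3*0 + 28163 = 0 + 28163 = 28163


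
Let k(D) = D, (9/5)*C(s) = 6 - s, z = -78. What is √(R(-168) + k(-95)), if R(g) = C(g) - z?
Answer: √717/3 ≈ 8.9256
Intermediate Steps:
C(s) = 10/3 - 5*s/9 (C(s) = 5*(6 - s)/9 = 10/3 - 5*s/9)
R(g) = 244/3 - 5*g/9 (R(g) = (10/3 - 5*g/9) - 1*(-78) = (10/3 - 5*g/9) + 78 = 244/3 - 5*g/9)
√(R(-168) + k(-95)) = √((244/3 - 5/9*(-168)) - 95) = √((244/3 + 280/3) - 95) = √(524/3 - 95) = √(239/3) = √717/3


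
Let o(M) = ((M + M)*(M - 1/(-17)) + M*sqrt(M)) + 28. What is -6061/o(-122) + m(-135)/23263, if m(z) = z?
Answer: -156027743559461/746894437158651 - 106849369*I*sqrt(122)/128426159508 ≈ -0.2089 - 0.0091896*I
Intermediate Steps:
o(M) = 28 + M**(3/2) + 2*M*(1/17 + M) (o(M) = ((2*M)*(M - 1*(-1/17)) + M**(3/2)) + 28 = ((2*M)*(M + 1/17) + M**(3/2)) + 28 = ((2*M)*(1/17 + M) + M**(3/2)) + 28 = (2*M*(1/17 + M) + M**(3/2)) + 28 = (M**(3/2) + 2*M*(1/17 + M)) + 28 = 28 + M**(3/2) + 2*M*(1/17 + M))
-6061/o(-122) + m(-135)/23263 = -6061/(28 + (-122)**(3/2) + 2*(-122)**2 + (2/17)*(-122)) - 135/23263 = -6061/(28 - 122*I*sqrt(122) + 2*14884 - 244/17) - 135*1/23263 = -6061/(28 - 122*I*sqrt(122) + 29768 - 244/17) - 135/23263 = -6061/(506288/17 - 122*I*sqrt(122)) - 135/23263 = -135/23263 - 6061/(506288/17 - 122*I*sqrt(122))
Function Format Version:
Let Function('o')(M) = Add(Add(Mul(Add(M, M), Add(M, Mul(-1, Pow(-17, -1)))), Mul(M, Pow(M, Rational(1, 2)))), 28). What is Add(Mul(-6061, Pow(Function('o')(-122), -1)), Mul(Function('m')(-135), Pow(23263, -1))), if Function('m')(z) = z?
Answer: Add(Rational(-156027743559461, 746894437158651), Mul(Rational(-106849369, 128426159508), I, Pow(122, Rational(1, 2)))) ≈ Add(-0.20890, Mul(-0.0091896, I))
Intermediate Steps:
Function('o')(M) = Add(28, Pow(M, Rational(3, 2)), Mul(2, M, Add(Rational(1, 17), M))) (Function('o')(M) = Add(Add(Mul(Mul(2, M), Add(M, Mul(-1, Rational(-1, 17)))), Pow(M, Rational(3, 2))), 28) = Add(Add(Mul(Mul(2, M), Add(M, Rational(1, 17))), Pow(M, Rational(3, 2))), 28) = Add(Add(Mul(Mul(2, M), Add(Rational(1, 17), M)), Pow(M, Rational(3, 2))), 28) = Add(Add(Mul(2, M, Add(Rational(1, 17), M)), Pow(M, Rational(3, 2))), 28) = Add(Add(Pow(M, Rational(3, 2)), Mul(2, M, Add(Rational(1, 17), M))), 28) = Add(28, Pow(M, Rational(3, 2)), Mul(2, M, Add(Rational(1, 17), M))))
Add(Mul(-6061, Pow(Function('o')(-122), -1)), Mul(Function('m')(-135), Pow(23263, -1))) = Add(Mul(-6061, Pow(Add(28, Pow(-122, Rational(3, 2)), Mul(2, Pow(-122, 2)), Mul(Rational(2, 17), -122)), -1)), Mul(-135, Pow(23263, -1))) = Add(Mul(-6061, Pow(Add(28, Mul(-122, I, Pow(122, Rational(1, 2))), Mul(2, 14884), Rational(-244, 17)), -1)), Mul(-135, Rational(1, 23263))) = Add(Mul(-6061, Pow(Add(28, Mul(-122, I, Pow(122, Rational(1, 2))), 29768, Rational(-244, 17)), -1)), Rational(-135, 23263)) = Add(Mul(-6061, Pow(Add(Rational(506288, 17), Mul(-122, I, Pow(122, Rational(1, 2)))), -1)), Rational(-135, 23263)) = Add(Rational(-135, 23263), Mul(-6061, Pow(Add(Rational(506288, 17), Mul(-122, I, Pow(122, Rational(1, 2)))), -1)))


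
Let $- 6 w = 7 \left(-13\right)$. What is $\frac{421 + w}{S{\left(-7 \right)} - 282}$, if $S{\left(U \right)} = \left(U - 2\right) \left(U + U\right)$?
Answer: $- \frac{2617}{936} \approx -2.7959$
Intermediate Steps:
$S{\left(U \right)} = 2 U \left(-2 + U\right)$ ($S{\left(U \right)} = \left(-2 + U\right) 2 U = 2 U \left(-2 + U\right)$)
$w = \frac{91}{6}$ ($w = - \frac{7 \left(-13\right)}{6} = \left(- \frac{1}{6}\right) \left(-91\right) = \frac{91}{6} \approx 15.167$)
$\frac{421 + w}{S{\left(-7 \right)} - 282} = \frac{421 + \frac{91}{6}}{2 \left(-7\right) \left(-2 - 7\right) - 282} = \frac{2617}{6 \left(2 \left(-7\right) \left(-9\right) - 282\right)} = \frac{2617}{6 \left(126 - 282\right)} = \frac{2617}{6 \left(-156\right)} = \frac{2617}{6} \left(- \frac{1}{156}\right) = - \frac{2617}{936}$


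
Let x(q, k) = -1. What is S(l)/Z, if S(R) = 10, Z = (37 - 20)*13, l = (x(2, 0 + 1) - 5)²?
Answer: 10/221 ≈ 0.045249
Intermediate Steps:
l = 36 (l = (-1 - 5)² = (-6)² = 36)
Z = 221 (Z = 17*13 = 221)
S(l)/Z = 10/221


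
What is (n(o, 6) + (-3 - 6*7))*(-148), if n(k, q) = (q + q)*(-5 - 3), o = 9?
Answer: 20868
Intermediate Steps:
n(k, q) = -16*q (n(k, q) = (2*q)*(-8) = -16*q)
(n(o, 6) + (-3 - 6*7))*(-148) = (-16*6 + (-3 - 6*7))*(-148) = (-96 + (-3 - 42))*(-148) = (-96 - 45)*(-148) = -141*(-148) = 20868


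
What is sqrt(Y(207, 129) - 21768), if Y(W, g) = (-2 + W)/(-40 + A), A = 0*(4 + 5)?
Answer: I*sqrt(348370)/4 ≈ 147.56*I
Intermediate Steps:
A = 0 (A = 0*9 = 0)
Y(W, g) = 1/20 - W/40 (Y(W, g) = (-2 + W)/(-40 + 0) = (-2 + W)/(-40) = (-2 + W)*(-1/40) = 1/20 - W/40)
sqrt(Y(207, 129) - 21768) = sqrt((1/20 - 1/40*207) - 21768) = sqrt((1/20 - 207/40) - 21768) = sqrt(-41/8 - 21768) = sqrt(-174185/8) = I*sqrt(348370)/4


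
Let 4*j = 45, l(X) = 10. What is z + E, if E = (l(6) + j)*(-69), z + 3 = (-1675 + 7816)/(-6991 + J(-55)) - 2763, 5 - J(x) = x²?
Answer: -56500261/13348 ≈ -4232.9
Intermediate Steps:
j = 45/4 (j = (¼)*45 = 45/4 ≈ 11.250)
J(x) = 5 - x²
z = -9232189/3337 (z = -3 + ((-1675 + 7816)/(-6991 + (5 - 1*(-55)²)) - 2763) = -3 + (6141/(-6991 + (5 - 1*3025)) - 2763) = -3 + (6141/(-6991 + (5 - 3025)) - 2763) = -3 + (6141/(-6991 - 3020) - 2763) = -3 + (6141/(-10011) - 2763) = -3 + (6141*(-1/10011) - 2763) = -3 + (-2047/3337 - 2763) = -3 - 9222178/3337 = -9232189/3337 ≈ -2766.6)
E = -5865/4 (E = (10 + 45/4)*(-69) = (85/4)*(-69) = -5865/4 ≈ -1466.3)
z + E = -9232189/3337 - 5865/4 = -56500261/13348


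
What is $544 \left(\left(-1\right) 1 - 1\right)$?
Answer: $-1088$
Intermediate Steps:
$544 \left(\left(-1\right) 1 - 1\right) = 544 \left(-1 - 1\right) = 544 \left(-2\right) = -1088$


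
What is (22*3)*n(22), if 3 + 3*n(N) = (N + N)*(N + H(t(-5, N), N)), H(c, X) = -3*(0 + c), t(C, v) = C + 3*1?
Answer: 27038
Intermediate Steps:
t(C, v) = 3 + C (t(C, v) = C + 3 = 3 + C)
H(c, X) = -3*c
n(N) = -1 + 2*N*(6 + N)/3 (n(N) = -1 + ((N + N)*(N - 3*(3 - 5)))/3 = -1 + ((2*N)*(N - 3*(-2)))/3 = -1 + ((2*N)*(N + 6))/3 = -1 + ((2*N)*(6 + N))/3 = -1 + (2*N*(6 + N))/3 = -1 + 2*N*(6 + N)/3)
(22*3)*n(22) = (22*3)*(-1 + 4*22 + (⅔)*22²) = 66*(-1 + 88 + (⅔)*484) = 66*(-1 + 88 + 968/3) = 66*(1229/3) = 27038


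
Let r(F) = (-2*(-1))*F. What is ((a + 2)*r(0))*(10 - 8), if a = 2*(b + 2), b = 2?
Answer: 0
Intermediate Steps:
a = 8 (a = 2*(2 + 2) = 2*4 = 8)
r(F) = 2*F
((a + 2)*r(0))*(10 - 8) = ((8 + 2)*(2*0))*(10 - 8) = (10*0)*2 = 0*2 = 0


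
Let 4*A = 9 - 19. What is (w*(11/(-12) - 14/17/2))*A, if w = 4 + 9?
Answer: 17615/408 ≈ 43.174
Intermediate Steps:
w = 13
A = -5/2 (A = (9 - 19)/4 = (1/4)*(-10) = -5/2 ≈ -2.5000)
(w*(11/(-12) - 14/17/2))*A = (13*(11/(-12) - 14/17/2))*(-5/2) = (13*(11*(-1/12) - 14*1/17*(1/2)))*(-5/2) = (13*(-11/12 - 14/17*1/2))*(-5/2) = (13*(-11/12 - 7/17))*(-5/2) = (13*(-271/204))*(-5/2) = -3523/204*(-5/2) = 17615/408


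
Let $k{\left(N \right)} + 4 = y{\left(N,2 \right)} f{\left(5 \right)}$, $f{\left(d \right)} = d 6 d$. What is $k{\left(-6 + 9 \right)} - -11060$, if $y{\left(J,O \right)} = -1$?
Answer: $10906$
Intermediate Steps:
$f{\left(d \right)} = 6 d^{2}$
$k{\left(N \right)} = -154$ ($k{\left(N \right)} = -4 - 6 \cdot 5^{2} = -4 - 6 \cdot 25 = -4 - 150 = -154$)
$k{\left(-6 + 9 \right)} - -11060 = -154 - -11060 = -154 + 11060 = 10906$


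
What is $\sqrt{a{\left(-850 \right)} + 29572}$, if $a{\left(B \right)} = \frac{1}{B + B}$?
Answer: $\frac{\sqrt{854630783}}{170} \approx 171.97$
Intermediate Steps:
$a{\left(B \right)} = \frac{1}{2 B}$
$\sqrt{a{\left(-850 \right)} + 29572} = \sqrt{\frac{1}{2 \left(-850\right)} + 29572} = \sqrt{\frac{1}{2} \left(- \frac{1}{850}\right) + 29572} = \sqrt{- \frac{1}{1700} + 29572} = \sqrt{\frac{50272399}{1700}} = \frac{\sqrt{854630783}}{170}$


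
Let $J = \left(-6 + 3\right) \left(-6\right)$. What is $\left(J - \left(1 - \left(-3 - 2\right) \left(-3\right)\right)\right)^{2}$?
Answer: $1024$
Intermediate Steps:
$J = 18$ ($J = \left(-3\right) \left(-6\right) = 18$)
$\left(J - \left(1 - \left(-3 - 2\right) \left(-3\right)\right)\right)^{2} = \left(18 - \left(1 - \left(-3 - 2\right) \left(-3\right)\right)\right)^{2} = \left(18 - -14\right)^{2} = \left(18 + \left(15 - 1\right)\right)^{2} = \left(18 + 14\right)^{2} = 32^{2} = 1024$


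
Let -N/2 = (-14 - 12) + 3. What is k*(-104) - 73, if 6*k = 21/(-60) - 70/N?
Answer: -4664/115 ≈ -40.557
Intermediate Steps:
N = 46 (N = -2*((-14 - 12) + 3) = -2*(-26 + 3) = -2*(-23) = 46)
k = -287/920 (k = (21/(-60) - 70/46)/6 = (21*(-1/60) - 70*1/46)/6 = (-7/20 - 35/23)/6 = (⅙)*(-861/460) = -287/920 ≈ -0.31196)
k*(-104) - 73 = -287/920*(-104) - 73 = 3731/115 - 73 = -4664/115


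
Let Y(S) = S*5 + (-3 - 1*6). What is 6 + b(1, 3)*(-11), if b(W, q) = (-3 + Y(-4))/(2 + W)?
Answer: 370/3 ≈ 123.33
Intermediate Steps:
Y(S) = -9 + 5*S (Y(S) = 5*S + (-3 - 6) = 5*S - 9 = -9 + 5*S)
b(W, q) = -32/(2 + W) (b(W, q) = (-3 + (-9 + 5*(-4)))/(2 + W) = (-3 + (-9 - 20))/(2 + W) = (-3 - 29)/(2 + W) = -32/(2 + W))
6 + b(1, 3)*(-11) = 6 - 32/(2 + 1)*(-11) = 6 - 32/3*(-11) = 6 + 352/3 = 370/3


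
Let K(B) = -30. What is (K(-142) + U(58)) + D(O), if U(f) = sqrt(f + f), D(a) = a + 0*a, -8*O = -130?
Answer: -55/4 + 2*sqrt(29) ≈ -2.9797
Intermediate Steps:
O = 65/4 (O = -1/8*(-130) = 65/4 ≈ 16.250)
D(a) = a (D(a) = a + 0 = a)
U(f) = sqrt(2)*sqrt(f) (U(f) = sqrt(2*f) = sqrt(2)*sqrt(f))
(K(-142) + U(58)) + D(O) = (-30 + sqrt(2)*sqrt(58)) + 65/4 = (-30 + 2*sqrt(29)) + 65/4 = -55/4 + 2*sqrt(29)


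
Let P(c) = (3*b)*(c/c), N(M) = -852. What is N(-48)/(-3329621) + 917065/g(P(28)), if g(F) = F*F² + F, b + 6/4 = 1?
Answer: -24427831025692/129855219 ≈ -1.8812e+5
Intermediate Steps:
b = -½ (b = -3/2 + 1 = -½ ≈ -0.50000)
P(c) = -3/2 (P(c) = (3*(-½))*(c/c) = -3/2*1 = -3/2)
g(F) = F + F³ (g(F) = F³ + F = F + F³)
N(-48)/(-3329621) + 917065/g(P(28)) = -852/(-3329621) + 917065/(-3/2 + (-3/2)³) = -852*(-1/3329621) + 917065/(-3/2 - 27/8) = 852/3329621 + 917065/(-39/8) = 852/3329621 + 917065*(-8/39) = 852/3329621 - 7336520/39 = -24427831025692/129855219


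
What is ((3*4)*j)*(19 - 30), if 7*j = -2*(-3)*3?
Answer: -2376/7 ≈ -339.43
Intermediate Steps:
j = 18/7 (j = (-2*(-3)*3)/7 = (6*3)/7 = (⅐)*18 = 18/7 ≈ 2.5714)
((3*4)*j)*(19 - 30) = ((3*4)*(18/7))*(19 - 30) = (12*(18/7))*(-11) = (216/7)*(-11) = -2376/7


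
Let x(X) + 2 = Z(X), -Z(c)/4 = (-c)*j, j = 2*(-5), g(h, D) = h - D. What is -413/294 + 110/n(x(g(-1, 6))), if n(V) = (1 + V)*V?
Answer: -761923/542934 ≈ -1.4033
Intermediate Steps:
j = -10
Z(c) = -40*c (Z(c) = -4*(-c)*(-10) = -40*c)
x(X) = -2 - 40*X
n(V) = V*(1 + V)
-413/294 + 110/n(x(g(-1, 6))) = -413/294 + 110/(((-2 - 40*(-1 - 1*6))*(1 + (-2 - 40*(-1 - 1*6))))) = -413*1/294 + 110/(((-2 - 40*(-1 - 6))*(1 + (-2 - 40*(-1 - 6))))) = -59/42 + 110/(((-2 - 40*(-7))*(1 + (-2 - 40*(-7))))) = -59/42 + 110/(((-2 + 280)*(1 + (-2 + 280)))) = -59/42 + 110/((278*(1 + 278))) = -59/42 + 110/((278*279)) = -59/42 + 110/77562 = -59/42 + 110*(1/77562) = -59/42 + 55/38781 = -761923/542934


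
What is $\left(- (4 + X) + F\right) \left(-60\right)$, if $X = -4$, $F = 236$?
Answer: $-14160$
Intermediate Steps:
$\left(- (4 + X) + F\right) \left(-60\right) = \left(- (4 - 4) + 236\right) \left(-60\right) = \left(\left(-1\right) 0 + 236\right) \left(-60\right) = \left(0 + 236\right) \left(-60\right) = 236 \left(-60\right) = -14160$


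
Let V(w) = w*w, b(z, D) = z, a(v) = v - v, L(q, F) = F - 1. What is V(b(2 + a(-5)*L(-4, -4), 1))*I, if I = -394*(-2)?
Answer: 3152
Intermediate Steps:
L(q, F) = -1 + F
a(v) = 0
V(w) = w**2
I = 788
V(b(2 + a(-5)*L(-4, -4), 1))*I = (2 + 0*(-1 - 4))**2*788 = (2 + 0*(-5))**2*788 = (2 + 0)**2*788 = 2**2*788 = 4*788 = 3152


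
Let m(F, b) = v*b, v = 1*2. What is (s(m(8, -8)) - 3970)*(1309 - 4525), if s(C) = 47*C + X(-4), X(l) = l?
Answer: 15198816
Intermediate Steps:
v = 2
m(F, b) = 2*b
s(C) = -4 + 47*C (s(C) = 47*C - 4 = -4 + 47*C)
(s(m(8, -8)) - 3970)*(1309 - 4525) = ((-4 + 47*(2*(-8))) - 3970)*(1309 - 4525) = ((-4 + 47*(-16)) - 3970)*(-3216) = ((-4 - 752) - 3970)*(-3216) = (-756 - 3970)*(-3216) = -4726*(-3216) = 15198816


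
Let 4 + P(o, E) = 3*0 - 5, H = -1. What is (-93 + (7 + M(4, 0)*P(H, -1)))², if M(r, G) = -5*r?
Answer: 8836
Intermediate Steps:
P(o, E) = -9 (P(o, E) = -4 + (3*0 - 5) = -4 + (0 - 5) = -4 - 5 = -9)
(-93 + (7 + M(4, 0)*P(H, -1)))² = (-93 + (7 - 5*4*(-9)))² = (-93 + (7 - 20*(-9)))² = (-93 + (7 + 180))² = (-93 + 187)² = 94² = 8836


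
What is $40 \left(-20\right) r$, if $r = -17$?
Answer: $13600$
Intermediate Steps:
$40 \left(-20\right) r = 40 \left(-20\right) \left(-17\right) = \left(-800\right) \left(-17\right) = 13600$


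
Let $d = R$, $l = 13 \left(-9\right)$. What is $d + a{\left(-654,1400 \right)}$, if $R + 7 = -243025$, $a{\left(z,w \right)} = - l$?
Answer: $-242915$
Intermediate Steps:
$l = -117$
$a{\left(z,w \right)} = 117$ ($a{\left(z,w \right)} = \left(-1\right) \left(-117\right) = 117$)
$R = -243032$ ($R = -7 - 243025 = -243032$)
$d = -243032$
$d + a{\left(-654,1400 \right)} = -243032 + 117 = -242915$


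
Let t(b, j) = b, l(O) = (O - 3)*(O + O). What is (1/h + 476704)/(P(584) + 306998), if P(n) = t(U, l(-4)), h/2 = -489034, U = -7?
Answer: 466248927871/300258073388 ≈ 1.5528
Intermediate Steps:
h = -978068 (h = 2*(-489034) = -978068)
l(O) = 2*O*(-3 + O) (l(O) = (-3 + O)*(2*O) = 2*O*(-3 + O))
P(n) = -7
(1/h + 476704)/(P(584) + 306998) = (1/(-978068) + 476704)/(-7 + 306998) = (-1/978068 + 476704)/306991 = (466248927871/978068)*(1/306991) = 466248927871/300258073388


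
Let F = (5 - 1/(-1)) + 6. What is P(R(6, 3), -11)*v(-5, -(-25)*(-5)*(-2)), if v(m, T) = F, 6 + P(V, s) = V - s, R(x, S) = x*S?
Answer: 276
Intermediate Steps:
R(x, S) = S*x
P(V, s) = -6 + V - s (P(V, s) = -6 + (V - s) = -6 + V - s)
F = 12 (F = (5 - 1*(-1)) + 6 = (5 + 1) + 6 = 6 + 6 = 12)
v(m, T) = 12
P(R(6, 3), -11)*v(-5, -(-25)*(-5)*(-2)) = (-6 + 3*6 - 1*(-11))*12 = (-6 + 18 + 11)*12 = 23*12 = 276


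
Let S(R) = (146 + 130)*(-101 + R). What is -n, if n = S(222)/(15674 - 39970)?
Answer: 8349/6074 ≈ 1.3745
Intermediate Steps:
S(R) = -27876 + 276*R (S(R) = 276*(-101 + R) = -27876 + 276*R)
n = -8349/6074 (n = (-27876 + 276*222)/(15674 - 39970) = (-27876 + 61272)/(-24296) = 33396*(-1/24296) = -8349/6074 ≈ -1.3745)
-n = -1*(-8349/6074) = 8349/6074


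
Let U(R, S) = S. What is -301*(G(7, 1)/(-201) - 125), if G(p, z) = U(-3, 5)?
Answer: 7564130/201 ≈ 37633.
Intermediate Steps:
G(p, z) = 5
-301*(G(7, 1)/(-201) - 125) = -301*(5/(-201) - 125) = -301*(5*(-1/201) - 125) = -301*(-5/201 - 125) = -301*(-25130/201) = 7564130/201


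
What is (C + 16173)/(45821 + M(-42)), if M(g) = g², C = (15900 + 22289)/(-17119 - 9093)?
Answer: 423888487/1247298020 ≈ 0.33985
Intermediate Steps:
C = -38189/26212 (C = 38189/(-26212) = 38189*(-1/26212) = -38189/26212 ≈ -1.4569)
(C + 16173)/(45821 + M(-42)) = (-38189/26212 + 16173)/(45821 + (-42)²) = 423888487/(26212*(45821 + 1764)) = (423888487/26212)/47585 = (423888487/26212)*(1/47585) = 423888487/1247298020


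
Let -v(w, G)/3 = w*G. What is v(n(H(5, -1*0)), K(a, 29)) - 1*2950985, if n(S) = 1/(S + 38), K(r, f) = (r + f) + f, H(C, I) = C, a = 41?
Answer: -126892652/43 ≈ -2.9510e+6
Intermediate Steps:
K(r, f) = r + 2*f (K(r, f) = (f + r) + f = r + 2*f)
n(S) = 1/(38 + S)
v(w, G) = -3*G*w (v(w, G) = -3*w*G = -3*G*w)
v(n(H(5, -1*0)), K(a, 29)) - 1*2950985 = -3*(41 + 2*29)/(38 + 5) - 1*2950985 = -3*(41 + 58)/43 - 2950985 = -3*99*1/43 - 2950985 = -297/43 - 2950985 = -126892652/43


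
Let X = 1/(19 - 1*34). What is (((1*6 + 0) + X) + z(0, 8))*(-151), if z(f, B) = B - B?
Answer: -13439/15 ≈ -895.93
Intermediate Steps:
z(f, B) = 0
X = -1/15 (X = 1/(19 - 34) = 1/(-15) = -1/15 ≈ -0.066667)
(((1*6 + 0) + X) + z(0, 8))*(-151) = (((1*6 + 0) - 1/15) + 0)*(-151) = (((6 + 0) - 1/15) + 0)*(-151) = ((6 - 1/15) + 0)*(-151) = (89/15 + 0)*(-151) = (89/15)*(-151) = -13439/15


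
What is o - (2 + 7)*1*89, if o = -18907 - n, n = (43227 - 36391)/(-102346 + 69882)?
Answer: -159948419/8116 ≈ -19708.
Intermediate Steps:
n = -1709/8116 (n = 6836/(-32464) = 6836*(-1/32464) = -1709/8116 ≈ -0.21057)
o = -153447503/8116 (o = -18907 - 1*(-1709/8116) = -18907 + 1709/8116 = -153447503/8116 ≈ -18907.)
o - (2 + 7)*1*89 = -153447503/8116 - (2 + 7)*1*89 = -153447503/8116 - 9*1*89 = -153447503/8116 - 9*89 = -153447503/8116 - 1*801 = -153447503/8116 - 801 = -159948419/8116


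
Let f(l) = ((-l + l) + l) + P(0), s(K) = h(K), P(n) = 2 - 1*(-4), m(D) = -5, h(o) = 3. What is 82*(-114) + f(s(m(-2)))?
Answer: -9339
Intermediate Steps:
P(n) = 6 (P(n) = 2 + 4 = 6)
s(K) = 3
f(l) = 6 + l (f(l) = ((-l + l) + l) + 6 = (0 + l) + 6 = l + 6 = 6 + l)
82*(-114) + f(s(m(-2))) = 82*(-114) + (6 + 3) = -9348 + 9 = -9339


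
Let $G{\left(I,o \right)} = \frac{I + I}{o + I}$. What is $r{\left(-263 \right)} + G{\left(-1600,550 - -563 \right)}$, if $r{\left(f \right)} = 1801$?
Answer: $\frac{880287}{487} \approx 1807.6$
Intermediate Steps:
$G{\left(I,o \right)} = \frac{2 I}{I + o}$
$r{\left(-263 \right)} + G{\left(-1600,550 - -563 \right)} = 1801 + 2 \left(-1600\right) \frac{1}{-1600 + \left(550 - -563\right)} = 1801 + 2 \left(-1600\right) \frac{1}{-1600 + \left(550 + 563\right)} = 1801 + 2 \left(-1600\right) \frac{1}{-1600 + 1113} = 1801 + 2 \left(-1600\right) \frac{1}{-487} = 1801 + 2 \left(-1600\right) \left(- \frac{1}{487}\right) = 1801 + \frac{3200}{487} = \frac{880287}{487}$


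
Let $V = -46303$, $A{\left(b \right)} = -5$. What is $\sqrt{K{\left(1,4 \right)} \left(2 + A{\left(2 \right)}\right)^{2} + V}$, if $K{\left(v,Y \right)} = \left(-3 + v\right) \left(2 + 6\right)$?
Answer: $i \sqrt{46447} \approx 215.52 i$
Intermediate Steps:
$K{\left(v,Y \right)} = -24 + 8 v$ ($K{\left(v,Y \right)} = \left(-3 + v\right) 8 = -24 + 8 v$)
$\sqrt{K{\left(1,4 \right)} \left(2 + A{\left(2 \right)}\right)^{2} + V} = \sqrt{\left(-24 + 8 \cdot 1\right) \left(2 - 5\right)^{2} - 46303} = \sqrt{\left(-24 + 8\right) \left(-3\right)^{2} - 46303} = \sqrt{\left(-16\right) 9 - 46303} = \sqrt{-144 - 46303} = \sqrt{-46447} = i \sqrt{46447}$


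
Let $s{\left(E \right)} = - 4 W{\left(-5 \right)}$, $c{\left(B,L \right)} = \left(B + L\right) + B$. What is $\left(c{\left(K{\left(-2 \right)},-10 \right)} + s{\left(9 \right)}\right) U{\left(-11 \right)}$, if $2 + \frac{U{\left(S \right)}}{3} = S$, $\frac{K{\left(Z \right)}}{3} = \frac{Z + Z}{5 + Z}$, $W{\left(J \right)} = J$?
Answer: $-78$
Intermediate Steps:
$K{\left(Z \right)} = \frac{6 Z}{5 + Z}$ ($K{\left(Z \right)} = 3 \frac{Z + Z}{5 + Z} = 3 \frac{2 Z}{5 + Z} = \frac{6 Z}{5 + Z}$)
$c{\left(B,L \right)} = L + 2 B$
$s{\left(E \right)} = 20$ ($s{\left(E \right)} = \left(-4\right) \left(-5\right) = 20$)
$U{\left(S \right)} = -6 + 3 S$
$\left(c{\left(K{\left(-2 \right)},-10 \right)} + s{\left(9 \right)}\right) U{\left(-11 \right)} = \left(\left(-10 + 2 \cdot 6 \left(-2\right) \frac{1}{5 - 2}\right) + 20\right) \left(-6 + 3 \left(-11\right)\right) = \left(\left(-10 + 2 \cdot 6 \left(-2\right) \frac{1}{3}\right) + 20\right) \left(-6 - 33\right) = \left(\left(-10 + 2 \cdot 6 \left(-2\right) \frac{1}{3}\right) + 20\right) \left(-39\right) = \left(\left(-10 + 2 \left(-4\right)\right) + 20\right) \left(-39\right) = \left(\left(-10 - 8\right) + 20\right) \left(-39\right) = \left(-18 + 20\right) \left(-39\right) = 2 \left(-39\right) = -78$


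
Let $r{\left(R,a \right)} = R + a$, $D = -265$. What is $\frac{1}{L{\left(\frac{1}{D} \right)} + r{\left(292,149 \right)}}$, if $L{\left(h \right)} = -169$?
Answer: $\frac{1}{272} \approx 0.0036765$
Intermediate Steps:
$\frac{1}{L{\left(\frac{1}{D} \right)} + r{\left(292,149 \right)}} = \frac{1}{-169 + \left(292 + 149\right)} = \frac{1}{-169 + 441} = \frac{1}{272}$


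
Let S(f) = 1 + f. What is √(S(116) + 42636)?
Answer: √42753 ≈ 206.77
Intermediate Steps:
√(S(116) + 42636) = √((1 + 116) + 42636) = √(117 + 42636) = √42753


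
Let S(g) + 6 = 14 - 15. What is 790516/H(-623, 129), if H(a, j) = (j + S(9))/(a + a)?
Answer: -492491468/61 ≈ -8.0736e+6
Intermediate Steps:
S(g) = -7 (S(g) = -6 + (14 - 15) = -6 - 1 = -7)
H(a, j) = (-7 + j)/(2*a) (H(a, j) = (j - 7)/(a + a) = (-7 + j)/((2*a)) = (-7 + j)*(1/(2*a)) = (-7 + j)/(2*a))
790516/H(-623, 129) = 790516/(((½)*(-7 + 129)/(-623))) = 790516/(((½)*(-1/623)*122)) = 790516/(-61/623) = 790516*(-623/61) = -492491468/61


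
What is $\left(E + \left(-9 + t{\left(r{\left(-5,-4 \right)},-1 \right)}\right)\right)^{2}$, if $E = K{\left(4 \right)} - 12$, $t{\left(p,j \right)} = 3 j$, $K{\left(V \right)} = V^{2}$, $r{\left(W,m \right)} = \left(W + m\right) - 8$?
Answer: $64$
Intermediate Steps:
$r{\left(W,m \right)} = -8 + W + m$ ($r{\left(W,m \right)} = \left(W + m\right) - 8 = -8 + W + m$)
$E = 4$ ($E = 4^{2} - 12 = 16 - 12 = 4$)
$\left(E + \left(-9 + t{\left(r{\left(-5,-4 \right)},-1 \right)}\right)\right)^{2} = \left(4 + \left(-9 + 3 \left(-1\right)\right)\right)^{2} = \left(4 - 12\right)^{2} = \left(-8\right)^{2} = 64$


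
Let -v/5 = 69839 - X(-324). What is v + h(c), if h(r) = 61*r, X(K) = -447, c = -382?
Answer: -374732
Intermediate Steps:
v = -351430 (v = -5*(69839 - 1*(-447)) = -5*(69839 + 447) = -5*70286 = -351430)
v + h(c) = -351430 + 61*(-382) = -351430 - 23302 = -374732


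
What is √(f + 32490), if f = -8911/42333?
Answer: √58224395834247/42333 ≈ 180.25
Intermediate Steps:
f = -8911/42333 (f = -8911*1/42333 = -8911/42333 ≈ -0.21050)
√(f + 32490) = √(-8911/42333 + 32490) = √(1375390259/42333) = √58224395834247/42333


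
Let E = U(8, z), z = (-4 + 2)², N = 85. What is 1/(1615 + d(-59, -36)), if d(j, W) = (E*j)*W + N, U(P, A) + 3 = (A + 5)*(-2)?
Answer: -1/42904 ≈ -2.3308e-5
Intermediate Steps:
z = 4 (z = (-2)² = 4)
U(P, A) = -13 - 2*A (U(P, A) = -3 + (A + 5)*(-2) = -3 + (5 + A)*(-2) = -3 + (-10 - 2*A) = -13 - 2*A)
E = -21 (E = -13 - 2*4 = -13 - 8 = -21)
d(j, W) = 85 - 21*W*j (d(j, W) = (-21*j)*W + 85 = -21*W*j + 85 = 85 - 21*W*j)
1/(1615 + d(-59, -36)) = 1/(1615 + (85 - 21*(-36)*(-59))) = 1/(1615 + (85 - 44604)) = 1/(1615 - 44519) = 1/(-42904) = -1/42904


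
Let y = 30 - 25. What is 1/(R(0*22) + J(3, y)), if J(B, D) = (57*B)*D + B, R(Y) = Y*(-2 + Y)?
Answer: 1/858 ≈ 0.0011655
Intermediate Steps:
y = 5
J(B, D) = B + 57*B*D (J(B, D) = 57*B*D + B = B + 57*B*D)
1/(R(0*22) + J(3, y)) = 1/((0*22)*(-2 + 0*22) + 3*(1 + 57*5)) = 1/(0*(-2 + 0) + 3*(1 + 285)) = 1/(0*(-2) + 3*286) = 1/(0 + 858) = 1/858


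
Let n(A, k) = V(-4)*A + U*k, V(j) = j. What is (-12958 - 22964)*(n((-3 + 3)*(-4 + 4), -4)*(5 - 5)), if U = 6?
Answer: 0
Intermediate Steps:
n(A, k) = -4*A + 6*k
(-12958 - 22964)*(n((-3 + 3)*(-4 + 4), -4)*(5 - 5)) = (-12958 - 22964)*((-4*(-3 + 3)*(-4 + 4) + 6*(-4))*(5 - 5)) = -35922*(-0*0 - 24)*0 = -35922*(-4*0 - 24)*0 = -35922*(0 - 24)*0 = -(-862128)*0 = -35922*0 = 0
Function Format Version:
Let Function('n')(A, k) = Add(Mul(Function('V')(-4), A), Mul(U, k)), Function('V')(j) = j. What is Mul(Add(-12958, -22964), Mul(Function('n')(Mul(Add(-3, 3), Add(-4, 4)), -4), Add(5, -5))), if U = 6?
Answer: 0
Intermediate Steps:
Function('n')(A, k) = Add(Mul(-4, A), Mul(6, k))
Mul(Add(-12958, -22964), Mul(Function('n')(Mul(Add(-3, 3), Add(-4, 4)), -4), Add(5, -5))) = Mul(Add(-12958, -22964), Mul(Add(Mul(-4, Mul(Add(-3, 3), Add(-4, 4))), Mul(6, -4)), Add(5, -5))) = Mul(-35922, Mul(Add(Mul(-4, Mul(0, 0)), -24), 0)) = Mul(-35922, Mul(Add(Mul(-4, 0), -24), 0)) = Mul(-35922, Mul(Add(0, -24), 0)) = Mul(-35922, Mul(-24, 0)) = Mul(-35922, 0) = 0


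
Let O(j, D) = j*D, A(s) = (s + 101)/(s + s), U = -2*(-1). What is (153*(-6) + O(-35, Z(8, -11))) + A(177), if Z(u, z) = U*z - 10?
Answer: 35893/177 ≈ 202.79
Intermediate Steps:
U = 2
Z(u, z) = -10 + 2*z (Z(u, z) = 2*z - 10 = -10 + 2*z)
A(s) = (101 + s)/(2*s) (A(s) = (101 + s)/((2*s)) = (101 + s)*(1/(2*s)) = (101 + s)/(2*s))
O(j, D) = D*j
(153*(-6) + O(-35, Z(8, -11))) + A(177) = (153*(-6) + (-10 + 2*(-11))*(-35)) + (1/2)*(101 + 177)/177 = (-918 + (-10 - 22)*(-35)) + (1/2)*(1/177)*278 = (-918 - 32*(-35)) + 139/177 = (-918 + 1120) + 139/177 = 202 + 139/177 = 35893/177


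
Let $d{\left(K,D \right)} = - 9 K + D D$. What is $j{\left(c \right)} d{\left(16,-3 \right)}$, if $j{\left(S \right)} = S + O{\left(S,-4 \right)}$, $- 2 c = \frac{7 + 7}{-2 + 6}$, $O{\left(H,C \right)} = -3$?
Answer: $\frac{2565}{4} \approx 641.25$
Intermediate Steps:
$d{\left(K,D \right)} = D^{2} - 9 K$ ($d{\left(K,D \right)} = - 9 K + D^{2} = D^{2} - 9 K$)
$c = - \frac{7}{4}$ ($c = - \frac{\left(7 + 7\right) \frac{1}{-2 + 6}}{2} = - \frac{14 \cdot \frac{1}{4}}{2} = \left(- \frac{1}{2}\right) \frac{7}{2} = - \frac{7}{4} \approx -1.75$)
$j{\left(S \right)} = -3 + S$ ($j{\left(S \right)} = S - 3 = -3 + S$)
$j{\left(c \right)} d{\left(16,-3 \right)} = \left(-3 - \frac{7}{4}\right) \left(\left(-3\right)^{2} - 144\right) = - \frac{19 \left(9 - 144\right)}{4} = \left(- \frac{19}{4}\right) \left(-135\right) = \frac{2565}{4}$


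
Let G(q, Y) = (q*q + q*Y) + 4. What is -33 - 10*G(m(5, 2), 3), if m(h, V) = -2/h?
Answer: -313/5 ≈ -62.600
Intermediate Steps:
G(q, Y) = 4 + q**2 + Y*q (G(q, Y) = (q**2 + Y*q) + 4 = 4 + q**2 + Y*q)
-33 - 10*G(m(5, 2), 3) = -33 - 10*(4 + (-2/5)**2 + 3*(-2/5)) = -33 - 10*(4 + 4/25 - 6/5) = -33 - 10*74/25 = -33 - 148/5 = -313/5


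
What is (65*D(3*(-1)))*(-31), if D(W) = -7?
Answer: 14105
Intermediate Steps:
(65*D(3*(-1)))*(-31) = (65*(-7))*(-31) = -455*(-31) = 14105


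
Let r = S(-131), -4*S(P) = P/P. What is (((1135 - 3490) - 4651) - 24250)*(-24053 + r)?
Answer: 751808382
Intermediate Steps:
S(P) = -¼ (S(P) = -P/(4*P) = -¼*1 = -¼)
r = -¼ ≈ -0.25000
(((1135 - 3490) - 4651) - 24250)*(-24053 + r) = (((1135 - 3490) - 4651) - 24250)*(-24053 - ¼) = ((-2355 - 4651) - 24250)*(-96213/4) = (-7006 - 24250)*(-96213/4) = -31256*(-96213/4) = 751808382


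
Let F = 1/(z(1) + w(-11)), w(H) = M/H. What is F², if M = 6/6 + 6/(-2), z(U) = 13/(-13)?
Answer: 121/81 ≈ 1.4938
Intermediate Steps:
z(U) = -1 (z(U) = 13*(-1/13) = -1)
M = -2 (M = 6*(⅙) + 6*(-½) = 1 - 3 = -2)
w(H) = -2/H
F = -11/9 (F = 1/(-1 - 2/(-11)) = 1/(-1 - 2*(-1/11)) = 1/(-1 + 2/11) = 1/(-9/11) = -11/9 ≈ -1.2222)
F² = (-11/9)² = 121/81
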